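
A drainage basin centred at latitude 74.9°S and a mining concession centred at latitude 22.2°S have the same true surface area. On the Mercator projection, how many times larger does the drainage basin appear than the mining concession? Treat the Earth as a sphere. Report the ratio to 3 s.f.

12.6

On Mercator, area is exaggerated by sec²φ = 1/cos²φ.
At 74.9°: sec²(74.9°) = 1/0.2605² = 14.74.
At 22.2°: sec²(22.2°) = 1/0.9259² = 1.167.
Ratio = 14.74/1.167 = cos²(22.2°)/cos²(74.9°) ≈ 12.6.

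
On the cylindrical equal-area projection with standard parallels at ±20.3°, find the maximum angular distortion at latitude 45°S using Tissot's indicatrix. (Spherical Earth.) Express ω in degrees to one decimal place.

31.9°

A cylindrical equal-area projection with standard parallel φ₀ has meridian scale h = cos φ / cos φ₀ and parallel scale k = cos φ₀ / cos φ (so areas are preserved, h·k = 1).
At 45°: h = 0.7539, k = 1.326; principal scales a = 1.326, b = 0.7539.
sin(ω/2) = (a − b)/(a + b) = 0.5724/2.080 = 0.2752, so ω = 2 arcsin(0.2752) ≈ 31.9°.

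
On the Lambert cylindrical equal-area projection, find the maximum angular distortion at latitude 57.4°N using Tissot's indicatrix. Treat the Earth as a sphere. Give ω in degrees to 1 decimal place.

66.7°

The Lambert cylindrical equal-area projection is the cylindrical equal-area projection with its standard parallel at the equator (φ₀ = 0). For cylindrical equal-area with standard parallel φ₀, h = cos φ / cos φ₀ and k = cos φ₀ / cos φ, so h·k = 1.
At 57.4°: h = 0.5388, k = 1.856; principal scales a = 1.856, b = 0.5388.
sin(ω/2) = (a − b)/(a + b) = 1.317/2.395 = 0.5501, so ω = 2 arcsin(0.5501) ≈ 66.7°.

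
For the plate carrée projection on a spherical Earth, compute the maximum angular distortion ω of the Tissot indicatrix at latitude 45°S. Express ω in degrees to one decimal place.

Plate carrée maps x = Rλ, y = Rφ. The meridian scale is h = 1 and the parallel scale is k = 1/cos φ = sec φ.
At 45°: h = 1.000, k = 1.414; principal scales a = 1.414, b = 1.000.
sin(ω/2) = (a − b)/(a + b) = 0.4142/2.414 = 0.1716, so ω = 2 arcsin(0.1716) ≈ 19.8°.

19.8°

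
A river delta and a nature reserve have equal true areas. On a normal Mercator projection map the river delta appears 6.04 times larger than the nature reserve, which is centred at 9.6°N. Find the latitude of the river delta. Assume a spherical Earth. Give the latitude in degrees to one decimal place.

On Mercator, (apparent₁)/(apparent₂) = sec²φ₁ / sec²φ₂ when true areas are equal.
cos²φ₂ / cos²φ₁ = 6.04  ⇒  cos φ₁ = cos 9.6° / √6.04 = 0.9860/2.458 = 0.4012.
φ₁ = arccos(0.4012) ≈ 66.3°.

66.3°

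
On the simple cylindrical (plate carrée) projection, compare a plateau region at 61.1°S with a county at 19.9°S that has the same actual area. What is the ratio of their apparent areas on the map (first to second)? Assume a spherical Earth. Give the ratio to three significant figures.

For the equirectangular projection with φ₀ = 0 (plate carrée), h = 1 along meridians and k = sec φ along parallels.
Areal scale at 61.1°: h·k = 1.000 × 2.069 = 2.069.
Areal scale at 19.9°: h·k = 1.000 × 1.064 = 1.064.
Ratio = 2.069/1.064 ≈ 1.95.

1.95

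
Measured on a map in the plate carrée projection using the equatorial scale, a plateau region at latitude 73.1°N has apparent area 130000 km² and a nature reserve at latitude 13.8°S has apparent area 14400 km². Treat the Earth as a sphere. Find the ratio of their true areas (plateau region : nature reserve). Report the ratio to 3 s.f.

Plate carrée has h = 1 and k = sec φ, giving areal scale sec φ; true area = (apparent area) · cos φ.
True area of plateau region: 130000 × cos(73.1°) = 130000 × 0.2907 = 37790 km².
True area of nature reserve: 14400 × cos(13.8°) = 14400 × 0.9711 = 13980 km².
Ratio = 37790 / 13980 ≈ 2.70.

2.70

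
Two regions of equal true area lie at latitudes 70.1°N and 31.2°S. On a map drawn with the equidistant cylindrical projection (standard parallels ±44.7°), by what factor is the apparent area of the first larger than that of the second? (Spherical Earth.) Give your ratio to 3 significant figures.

With standard parallel φ₀ = 44.7°, the equirectangular projection gives x = Rλ cos φ₀, y = Rφ, so h = 1 and k = cos 44.7° / cos φ.
Areal scale at 70.1°: h·k = 1.000 × 2.088 = 2.088.
Areal scale at 31.2°: h·k = 1.000 × 0.8310 = 0.8310.
Ratio = 2.088/0.8310 ≈ 2.51.

2.51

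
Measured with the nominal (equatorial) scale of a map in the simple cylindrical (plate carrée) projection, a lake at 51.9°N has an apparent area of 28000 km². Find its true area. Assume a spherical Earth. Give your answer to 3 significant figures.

Plate carrée maps x = Rλ, y = Rφ. The meridian scale is h = 1 and the parallel scale is k = 1/cos φ = sec φ.
Areal scale = h·k = 1 × sec φ; at 51.9°, h = 1.000, k = 1.621, so h·k = 1.621.
True area = apparent / (areal scale) = 28000 / 1.621 ≈ 17300 km².

17300 km²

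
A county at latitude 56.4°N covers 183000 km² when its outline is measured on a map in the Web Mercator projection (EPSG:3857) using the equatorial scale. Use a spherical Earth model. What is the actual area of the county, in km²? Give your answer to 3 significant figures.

Mercator is conformal, so the point scale is isotropic: h = k = sec φ = 1/cos φ.
Areal scale = k² = sec²φ = 1/cos²(56.4°) = 1/0.5534² = 3.265.
True area = apparent / (areal scale) = 183000 / 3.265 ≈ 56000 km².

56000 km²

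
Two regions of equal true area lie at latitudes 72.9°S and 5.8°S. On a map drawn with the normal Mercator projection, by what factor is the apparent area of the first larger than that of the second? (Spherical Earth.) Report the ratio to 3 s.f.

11.4

On Mercator, area is exaggerated by sec²φ = 1/cos²φ.
At 72.9°: sec²(72.9°) = 1/0.2940² = 11.57.
At 5.8°: sec²(5.8°) = 1/0.9949² = 1.010.
Ratio = 11.57/1.010 = cos²(5.8°)/cos²(72.9°) ≈ 11.4.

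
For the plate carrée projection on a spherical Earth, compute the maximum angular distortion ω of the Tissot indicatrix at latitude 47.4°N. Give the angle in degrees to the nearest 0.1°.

22.2°

Plate carrée maps x = Rλ, y = Rφ. The meridian scale is h = 1 and the parallel scale is k = 1/cos φ = sec φ.
At 47.4°: h = 1.000, k = 1.477; principal scales a = 1.477, b = 1.000.
sin(ω/2) = (a − b)/(a + b) = 0.4774/2.477 = 0.1927, so ω = 2 arcsin(0.1927) ≈ 22.2°.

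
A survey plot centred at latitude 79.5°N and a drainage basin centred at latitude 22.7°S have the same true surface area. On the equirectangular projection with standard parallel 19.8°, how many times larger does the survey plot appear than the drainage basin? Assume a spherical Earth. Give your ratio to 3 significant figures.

In the equirectangular projection with standard parallel φ₀ = 19.8° (x = Rλ cos φ₀, y = Rφ), meridians are true-scale (h = 1) and the parallel scale is k = cos φ₀ / cos φ.
Areal scale at 79.5°: h·k = 1.000 × 5.163 = 5.163.
Areal scale at 22.7°: h·k = 1.000 × 1.020 = 1.020.
Ratio = 5.163/1.020 ≈ 5.06.

5.06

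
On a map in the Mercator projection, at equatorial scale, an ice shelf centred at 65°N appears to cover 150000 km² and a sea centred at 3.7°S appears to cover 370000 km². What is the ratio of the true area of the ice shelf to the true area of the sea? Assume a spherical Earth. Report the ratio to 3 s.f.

Since Mercator area scale is 1/cos²φ, the true area equals the apparent area multiplied by cos²φ.
True area of ice shelf: 150000 × cos²(65°) = 150000 × 0.1786 = 26790 km².
True area of sea: 370000 × cos²(3.7°) = 370000 × 0.9958 = 368500 km².
Ratio = 26790 / 368500 ≈ 0.0727.

0.0727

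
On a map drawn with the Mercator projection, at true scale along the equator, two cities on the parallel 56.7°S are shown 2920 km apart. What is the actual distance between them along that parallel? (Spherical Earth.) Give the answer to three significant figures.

For Mercator, h = k = sec φ (a conformal cylindrical projection has a single point scale, 1/cos φ).
Along the parallel at 56.7°, map distances are exaggerated by k = sec 56.7° = 1.821.
True distance = 2920 / 1.821 = 2920 × cos 56.7° ≈ 1600 km.

1600 km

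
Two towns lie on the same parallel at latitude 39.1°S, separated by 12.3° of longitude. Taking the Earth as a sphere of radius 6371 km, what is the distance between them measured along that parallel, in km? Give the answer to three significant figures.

1060 km

Arc length along a parallel = R cos φ · Δλ (with Δλ in radians).
= 6371 × cos 39.1° × (12.3° × π/180) = 6371 × 0.7760 × 0.2147 ≈ 1060 km.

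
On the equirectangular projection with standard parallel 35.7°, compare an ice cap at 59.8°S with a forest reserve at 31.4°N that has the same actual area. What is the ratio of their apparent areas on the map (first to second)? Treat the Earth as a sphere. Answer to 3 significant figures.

In the equirectangular projection with standard parallel φ₀ = 35.7° (x = Rλ cos φ₀, y = Rφ), meridians are true-scale (h = 1) and the parallel scale is k = cos φ₀ / cos φ.
Areal scale at 59.8°: h·k = 1.000 × 1.614 = 1.614.
Areal scale at 31.4°: h·k = 1.000 × 0.9514 = 0.9514.
Ratio = 1.614/0.9514 ≈ 1.70.

1.70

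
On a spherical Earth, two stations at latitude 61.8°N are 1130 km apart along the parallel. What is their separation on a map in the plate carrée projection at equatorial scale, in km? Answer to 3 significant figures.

2390 km

For the equirectangular projection with φ₀ = 0 (plate carrée), h = 1 along meridians and k = sec φ along parallels.
Along the parallel, k = sec 61.8° = 1/0.4726 = 2.116.
Map distance = 1130 × 2.116 ≈ 2390 km.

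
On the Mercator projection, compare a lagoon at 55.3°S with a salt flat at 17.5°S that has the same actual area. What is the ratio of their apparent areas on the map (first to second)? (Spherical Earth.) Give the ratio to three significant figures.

2.81

Mercator areal scale is sec²φ.
At 55.3°: sec²(55.3°) = 1/0.5693² = 3.086.
At 17.5°: sec²(17.5°) = 1/0.9537² = 1.099.
Ratio = 3.086/1.099 = cos²(17.5°)/cos²(55.3°) ≈ 2.81.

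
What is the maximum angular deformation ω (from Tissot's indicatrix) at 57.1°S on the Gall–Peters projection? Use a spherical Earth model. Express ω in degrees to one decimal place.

29.9°

Gall–Peters is a cylindrical equal-area projection with standard parallels at ±45°. For cylindrical equal-area with standard parallel φ₀, h = cos φ / cos φ₀ and k = cos φ₀ / cos φ, so h·k = 1.
At 57.1°: h = 0.7682, k = 1.302; principal scales a = 1.302, b = 0.7682.
sin(ω/2) = (a − b)/(a + b) = 0.5336/2.070 = 0.2578, so ω = 2 arcsin(0.2578) ≈ 29.9°.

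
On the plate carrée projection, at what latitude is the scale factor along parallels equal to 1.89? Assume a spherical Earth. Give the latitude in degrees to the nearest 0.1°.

58.1°

Plate carrée: h = 1, k = sec φ along parallels.
sec φ = 1.89  ⇒  cos φ = 0.5291  ⇒  φ ≈ 58.1°.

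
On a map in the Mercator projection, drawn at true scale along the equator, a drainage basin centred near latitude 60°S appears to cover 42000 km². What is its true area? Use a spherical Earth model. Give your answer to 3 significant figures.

Mercator is conformal, so the point scale is isotropic: h = k = sec φ = 1/cos φ.
Areal scale = k² = sec²φ = 1/cos²(60°) = 1/0.5000² = 4.000.
True area = apparent / (areal scale) = 42000 / 4.000 ≈ 10500 km².

10500 km²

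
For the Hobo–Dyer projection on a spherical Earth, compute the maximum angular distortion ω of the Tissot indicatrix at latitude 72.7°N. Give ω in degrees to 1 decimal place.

Hobo–Dyer is a cylindrical equal-area projection with standard parallels at ±37.5°. For cylindrical equal-area with standard parallel φ₀, h = cos φ / cos φ₀ and k = cos φ₀ / cos φ, so h·k = 1.
At 72.7°: h = 0.3748, k = 2.668; principal scales a = 2.668, b = 0.3748.
sin(ω/2) = (a − b)/(a + b) = 2.293/3.043 = 0.7536, so ω = 2 arcsin(0.7536) ≈ 97.8°.

97.8°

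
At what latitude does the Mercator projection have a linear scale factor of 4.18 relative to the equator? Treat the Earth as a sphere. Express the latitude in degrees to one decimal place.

76.2°

Mercator scale is k = sec φ = 1/cos φ.
1/cos φ = 4.18  ⇒  cos φ = 0.2392  ⇒  φ = arccos(0.2392) ≈ 76.2°.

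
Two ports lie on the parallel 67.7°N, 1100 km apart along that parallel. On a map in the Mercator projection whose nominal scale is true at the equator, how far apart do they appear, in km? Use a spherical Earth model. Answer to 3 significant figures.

The Mercator projection is conformal; its linear scale factor is the same in every direction and equals sec φ = 1/cos φ.
Along the parallel, k = sec 67.7° = 1/0.3795 = 2.635.
Map distance = 1100 × 2.635 ≈ 2900 km.

2900 km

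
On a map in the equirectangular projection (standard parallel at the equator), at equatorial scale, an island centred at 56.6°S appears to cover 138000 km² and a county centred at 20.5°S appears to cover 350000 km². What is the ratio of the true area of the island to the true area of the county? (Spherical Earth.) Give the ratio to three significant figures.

On the plate carrée, areal scale = h·k = 1 × sec φ, so true area = apparent × cos φ.
True area of island: 138000 × cos(56.6°) = 138000 × 0.5505 = 75970 km².
True area of county: 350000 × cos(20.5°) = 350000 × 0.9367 = 327800 km².
Ratio = 75970 / 327800 ≈ 0.232.

0.232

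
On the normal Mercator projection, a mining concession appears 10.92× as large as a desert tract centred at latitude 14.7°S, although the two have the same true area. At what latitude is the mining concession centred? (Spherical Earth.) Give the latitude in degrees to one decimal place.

Mercator areal scale is sec²φ, so apparent-area ratio = sec²φ₁ / sec²φ₂ = cos²φ₂ / cos²φ₁.
cos²φ₂ / cos²φ₁ = 10.92  ⇒  cos φ₁ = cos 14.7° / √10.92 = 0.9673/3.305 = 0.2927.
φ₁ = arccos(0.2927) ≈ 73.0°.

73.0°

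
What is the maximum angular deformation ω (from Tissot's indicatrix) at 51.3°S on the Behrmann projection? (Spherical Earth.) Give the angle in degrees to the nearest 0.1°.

36.7°

The Behrmann projection is cylindrical equal-area with φ₀ = 30°. A cylindrical equal-area projection with standard parallel φ₀ has meridian scale h = cos φ / cos φ₀ and parallel scale k = cos φ₀ / cos φ (so areas are preserved, h·k = 1).
At 51.3°: h = 0.7220, k = 1.385; principal scales a = 1.385, b = 0.7220.
sin(ω/2) = (a − b)/(a + b) = 0.6631/2.107 = 0.3147, so ω = 2 arcsin(0.3147) ≈ 36.7°.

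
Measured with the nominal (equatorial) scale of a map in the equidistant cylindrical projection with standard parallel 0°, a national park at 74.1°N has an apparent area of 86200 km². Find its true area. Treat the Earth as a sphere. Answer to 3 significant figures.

23600 km²

Plate carrée maps x = Rλ, y = Rφ. The meridian scale is h = 1 and the parallel scale is k = 1/cos φ = sec φ.
Areal scale = h·k = 1 × sec φ; at 74.1°, h = 1.000, k = 3.650, so h·k = 3.650.
True area = apparent / (areal scale) = 86200 / 3.650 ≈ 23600 km².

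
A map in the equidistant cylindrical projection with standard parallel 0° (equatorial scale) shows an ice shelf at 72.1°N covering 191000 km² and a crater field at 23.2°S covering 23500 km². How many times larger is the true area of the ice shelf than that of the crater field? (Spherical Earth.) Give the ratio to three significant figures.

On the plate carrée, areal scale = h·k = 1 × sec φ, so true area = apparent × cos φ.
True area of ice shelf: 191000 × cos(72.1°) = 191000 × 0.3074 = 58710 km².
True area of crater field: 23500 × cos(23.2°) = 23500 × 0.9191 = 21600 km².
Ratio = 58710 / 21600 ≈ 2.72.

2.72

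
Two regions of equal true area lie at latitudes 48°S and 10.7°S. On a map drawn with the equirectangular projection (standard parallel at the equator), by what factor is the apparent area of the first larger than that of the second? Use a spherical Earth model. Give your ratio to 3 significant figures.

1.47

Plate carrée maps x = Rλ, y = Rφ. The meridian scale is h = 1 and the parallel scale is k = 1/cos φ = sec φ.
Areal scale at 48°: h·k = 1.000 × 1.494 = 1.494.
Areal scale at 10.7°: h·k = 1.000 × 1.018 = 1.018.
Ratio = 1.494/1.018 ≈ 1.47.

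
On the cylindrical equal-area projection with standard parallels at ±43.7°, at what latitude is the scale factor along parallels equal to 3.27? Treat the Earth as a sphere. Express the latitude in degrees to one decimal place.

77.2°

For cylindrical equal-area with standard parallel φ₀, h = cos φ / cos φ₀ and k = cos φ₀ / cos φ, so h·k = 1.
k = cos φ₀ / cos φ = 3.27  ⇒  cos φ = cos 43.7° / 3.27 = 0.2211.
φ = arccos(0.2211) ≈ 77.2°.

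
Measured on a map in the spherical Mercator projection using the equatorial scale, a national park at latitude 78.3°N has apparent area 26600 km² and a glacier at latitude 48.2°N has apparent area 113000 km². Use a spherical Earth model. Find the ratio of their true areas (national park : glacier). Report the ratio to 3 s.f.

0.0218

Mercator's areal exaggeration is sec²φ; hence true area = (apparent area) · cos²φ.
True area of national park: 26600 × cos²(78.3°) = 26600 × 0.04112 = 1094 km².
True area of glacier: 113000 × cos²(48.2°) = 113000 × 0.4443 = 50200 km².
Ratio = 1094 / 50200 ≈ 0.0218.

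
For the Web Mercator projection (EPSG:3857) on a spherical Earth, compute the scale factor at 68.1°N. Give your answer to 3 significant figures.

2.68

Mercator is conformal, so the point scale is isotropic: h = k = sec φ = 1/cos φ.
k = 1/cos 68.1° = 1/0.3730 = 2.681.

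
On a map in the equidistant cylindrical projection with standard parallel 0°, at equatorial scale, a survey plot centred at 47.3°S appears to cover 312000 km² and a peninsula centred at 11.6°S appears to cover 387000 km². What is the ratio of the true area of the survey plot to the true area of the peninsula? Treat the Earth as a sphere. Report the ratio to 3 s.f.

On the plate carrée, areal scale = h·k = 1 × sec φ, so true area = apparent × cos φ.
True area of survey plot: 312000 × cos(47.3°) = 312000 × 0.6782 = 211600 km².
True area of peninsula: 387000 × cos(11.6°) = 387000 × 0.9796 = 379100 km².
Ratio = 211600 / 379100 ≈ 0.558.

0.558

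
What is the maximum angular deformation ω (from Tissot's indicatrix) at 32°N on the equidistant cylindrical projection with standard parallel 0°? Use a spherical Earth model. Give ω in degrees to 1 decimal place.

9.4°

For the equirectangular projection with φ₀ = 0 (plate carrée), h = 1 along meridians and k = sec φ along parallels.
At 32°: h = 1.000, k = 1.179; principal scales a = 1.179, b = 1.000.
sin(ω/2) = (a − b)/(a + b) = 0.1792/2.179 = 0.08222, so ω = 2 arcsin(0.08222) ≈ 9.4°.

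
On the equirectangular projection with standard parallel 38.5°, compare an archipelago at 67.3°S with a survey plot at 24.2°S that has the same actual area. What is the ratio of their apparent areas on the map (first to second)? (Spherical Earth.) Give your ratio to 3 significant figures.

In the equirectangular projection with standard parallel φ₀ = 38.5° (x = Rλ cos φ₀, y = Rφ), meridians are true-scale (h = 1) and the parallel scale is k = cos φ₀ / cos φ.
Areal scale at 67.3°: h·k = 1.000 × 2.028 = 2.028.
Areal scale at 24.2°: h·k = 1.000 × 0.8580 = 0.8580.
Ratio = 2.028/0.8580 ≈ 2.36.

2.36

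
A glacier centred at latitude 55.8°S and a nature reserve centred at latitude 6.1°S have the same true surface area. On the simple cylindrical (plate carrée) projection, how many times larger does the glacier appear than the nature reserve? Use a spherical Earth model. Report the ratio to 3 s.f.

1.77

Plate carrée maps x = Rλ, y = Rφ. The meridian scale is h = 1 and the parallel scale is k = 1/cos φ = sec φ.
Areal scale at 55.8°: h·k = 1.000 × 1.779 = 1.779.
Areal scale at 6.1°: h·k = 1.000 × 1.006 = 1.006.
Ratio = 1.779/1.006 ≈ 1.77.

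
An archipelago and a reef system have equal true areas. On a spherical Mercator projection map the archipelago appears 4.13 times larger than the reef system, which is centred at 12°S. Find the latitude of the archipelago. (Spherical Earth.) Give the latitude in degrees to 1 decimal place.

61.2°

For equal true areas on Mercator, apparent areas scale as sec²φ, so the ratio is cos²φ₂ / cos²φ₁.
cos²φ₂ / cos²φ₁ = 4.13  ⇒  cos φ₁ = cos 12° / √4.13 = 0.9781/2.032 = 0.4813.
φ₁ = arccos(0.4813) ≈ 61.2°.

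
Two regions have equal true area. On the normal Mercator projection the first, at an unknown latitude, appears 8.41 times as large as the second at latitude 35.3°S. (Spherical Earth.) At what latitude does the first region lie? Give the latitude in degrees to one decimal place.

For equal true areas on Mercator, apparent areas scale as sec²φ, so the ratio is cos²φ₂ / cos²φ₁.
cos²φ₂ / cos²φ₁ = 8.41  ⇒  cos φ₁ = cos 35.3° / √8.41 = 0.8161/2.900 = 0.2814.
φ₁ = arccos(0.2814) ≈ 73.7°.

73.7°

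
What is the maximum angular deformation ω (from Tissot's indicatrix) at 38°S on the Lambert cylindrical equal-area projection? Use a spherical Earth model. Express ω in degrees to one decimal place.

27.0°

The Lambert cylindrical equal-area projection is the cylindrical equal-area projection with its standard parallel at the equator (φ₀ = 0). For cylindrical equal-area with standard parallel φ₀, h = cos φ / cos φ₀ and k = cos φ₀ / cos φ, so h·k = 1.
At 38°: h = 0.7880, k = 1.269; principal scales a = 1.269, b = 0.7880.
sin(ω/2) = (a − b)/(a + b) = 0.4810/2.057 = 0.2338, so ω = 2 arcsin(0.2338) ≈ 27.0°.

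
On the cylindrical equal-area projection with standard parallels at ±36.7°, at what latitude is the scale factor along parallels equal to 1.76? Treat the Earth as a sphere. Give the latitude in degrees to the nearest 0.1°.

For cylindrical equal-area with standard parallel φ₀, h = cos φ / cos φ₀ and k = cos φ₀ / cos φ, so h·k = 1.
k = cos φ₀ / cos φ = 1.76  ⇒  cos φ = cos 36.7° / 1.76 = 0.4556.
φ = arccos(0.4556) ≈ 62.9°.

62.9°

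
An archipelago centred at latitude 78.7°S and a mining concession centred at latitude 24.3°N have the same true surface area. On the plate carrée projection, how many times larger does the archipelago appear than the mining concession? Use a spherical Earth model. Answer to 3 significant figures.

In the plate carrée (x = Rλ, y = Rφ), meridians are true-scale (h = 1) and parallels are stretched by k = sec φ.
Areal scale at 78.7°: h·k = 1.000 × 5.103 = 5.103.
Areal scale at 24.3°: h·k = 1.000 × 1.097 = 1.097.
Ratio = 5.103/1.097 ≈ 4.65.

4.65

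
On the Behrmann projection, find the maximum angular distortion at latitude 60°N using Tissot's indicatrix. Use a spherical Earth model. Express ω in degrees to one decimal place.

Behrmann is a cylindrical equal-area projection with standard parallels at ±30°. For cylindrical equal-area with standard parallel φ₀, h = cos φ / cos φ₀ and k = cos φ₀ / cos φ, so h·k = 1.
At 60°: h = 0.5774, k = 1.732; principal scales a = 1.732, b = 0.5774.
sin(ω/2) = (a − b)/(a + b) = 1.155/2.309 = 0.5000, so ω = 2 arcsin(0.5000) ≈ 60.0°.

60.0°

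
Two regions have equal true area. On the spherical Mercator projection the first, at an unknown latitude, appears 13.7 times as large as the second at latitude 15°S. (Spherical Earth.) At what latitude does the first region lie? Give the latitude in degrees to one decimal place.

74.9°

On Mercator, (apparent₁)/(apparent₂) = sec²φ₁ / sec²φ₂ when true areas are equal.
cos²φ₂ / cos²φ₁ = 13.7  ⇒  cos φ₁ = cos 15° / √13.7 = 0.9659/3.701 = 0.2610.
φ₁ = arccos(0.2610) ≈ 74.9°.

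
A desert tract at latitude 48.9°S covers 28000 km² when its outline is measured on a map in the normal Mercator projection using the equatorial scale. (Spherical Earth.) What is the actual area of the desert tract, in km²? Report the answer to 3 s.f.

The Mercator projection is conformal; its linear scale factor is the same in every direction and equals sec φ = 1/cos φ.
Areal scale = k² = sec²φ = 1/cos²(48.9°) = 1/0.6574² = 2.314.
True area = apparent / (areal scale) = 28000 / 2.314 ≈ 12100 km².

12100 km²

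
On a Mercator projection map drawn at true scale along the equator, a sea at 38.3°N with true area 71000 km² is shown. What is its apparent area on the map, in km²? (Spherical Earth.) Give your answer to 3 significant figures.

115000 km²

Mercator is conformal, so the point scale is isotropic: h = k = sec φ = 1/cos φ.
Areal scale = k² = sec²φ = 1/cos²(38.3°) = 1/0.7848² = 1.624.
Apparent area = 71000 × 1.624 ≈ 115000 km².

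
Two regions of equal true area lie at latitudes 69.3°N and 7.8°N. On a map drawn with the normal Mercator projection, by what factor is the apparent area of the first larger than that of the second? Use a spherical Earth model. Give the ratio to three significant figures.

Mercator areal scale is sec²φ.
At 69.3°: sec²(69.3°) = 1/0.3535² = 8.004.
At 7.8°: sec²(7.8°) = 1/0.9907² = 1.019.
Ratio = 8.004/1.019 = cos²(7.8°)/cos²(69.3°) ≈ 7.86.

7.86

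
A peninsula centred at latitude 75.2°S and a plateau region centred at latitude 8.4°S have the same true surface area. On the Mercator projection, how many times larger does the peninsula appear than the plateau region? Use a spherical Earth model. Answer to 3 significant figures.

15.0

Mercator is conformal with k = sec φ, so areal scale = k² = sec²φ.
At 75.2°: sec²(75.2°) = 1/0.2554² = 15.33.
At 8.4°: sec²(8.4°) = 1/0.9893² = 1.022.
Ratio = 15.33/1.022 = cos²(8.4°)/cos²(75.2°) ≈ 15.0.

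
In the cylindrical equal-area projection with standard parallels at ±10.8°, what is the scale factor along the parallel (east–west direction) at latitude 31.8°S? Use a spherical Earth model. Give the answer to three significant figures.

A cylindrical equal-area projection with standard parallel φ₀ has meridian scale h = cos φ / cos φ₀ and parallel scale k = cos φ₀ / cos φ (so areas are preserved, h·k = 1).
k = cos 10.8° / cos 31.8° = 0.9823/0.8499 = 1.156.

1.16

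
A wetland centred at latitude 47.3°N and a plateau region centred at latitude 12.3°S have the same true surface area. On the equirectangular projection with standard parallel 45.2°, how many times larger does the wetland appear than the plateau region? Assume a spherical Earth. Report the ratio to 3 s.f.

With standard parallel φ₀ = 45.2°, the equirectangular projection gives x = Rλ cos φ₀, y = Rφ, so h = 1 and k = cos 45.2° / cos φ.
Areal scale at 47.3°: h·k = 1.000 × 1.039 = 1.039.
Areal scale at 12.3°: h·k = 1.000 × 0.7212 = 0.7212.
Ratio = 1.039/0.7212 ≈ 1.44.

1.44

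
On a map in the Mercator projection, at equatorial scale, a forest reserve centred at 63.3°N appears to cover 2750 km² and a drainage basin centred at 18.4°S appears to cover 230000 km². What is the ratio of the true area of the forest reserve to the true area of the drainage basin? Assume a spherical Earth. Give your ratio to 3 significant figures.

Since Mercator area scale is 1/cos²φ, the true area equals the apparent area multiplied by cos²φ.
True area of forest reserve: 2750 × cos²(63.3°) = 2750 × 0.2019 = 555.2 km².
True area of drainage basin: 230000 × cos²(18.4°) = 230000 × 0.9004 = 207100 km².
Ratio = 555.2 / 207100 ≈ 0.00268.

0.00268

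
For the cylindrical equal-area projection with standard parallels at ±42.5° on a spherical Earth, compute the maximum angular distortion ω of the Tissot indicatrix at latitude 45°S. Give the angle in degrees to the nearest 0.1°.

4.8°

A cylindrical equal-area projection with standard parallel φ₀ has meridian scale h = cos φ / cos φ₀ and parallel scale k = cos φ₀ / cos φ (so areas are preserved, h·k = 1).
At 45°: h = 0.9591, k = 1.043; principal scales a = 1.043, b = 0.9591.
sin(ω/2) = (a − b)/(a + b) = 0.08359/2.002 = 0.04176, so ω = 2 arcsin(0.04176) ≈ 4.8°.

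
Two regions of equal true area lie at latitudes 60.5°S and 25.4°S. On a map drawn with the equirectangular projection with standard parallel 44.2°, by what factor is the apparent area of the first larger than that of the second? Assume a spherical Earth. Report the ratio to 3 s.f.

In the equirectangular projection with standard parallel φ₀ = 44.2° (x = Rλ cos φ₀, y = Rφ), meridians are true-scale (h = 1) and the parallel scale is k = cos φ₀ / cos φ.
Areal scale at 60.5°: h·k = 1.000 × 1.456 = 1.456.
Areal scale at 25.4°: h·k = 1.000 × 0.7936 = 0.7936.
Ratio = 1.456/0.7936 ≈ 1.83.

1.83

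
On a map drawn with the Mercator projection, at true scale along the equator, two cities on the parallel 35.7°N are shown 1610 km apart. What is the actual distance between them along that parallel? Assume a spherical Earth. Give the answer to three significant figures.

1310 km

The Mercator projection is conformal; its linear scale factor is the same in every direction and equals sec φ = 1/cos φ.
Along the parallel at 35.7°, map distances are exaggerated by k = sec 35.7° = 1.231.
True distance = 1610 / 1.231 = 1610 × cos 35.7° ≈ 1310 km.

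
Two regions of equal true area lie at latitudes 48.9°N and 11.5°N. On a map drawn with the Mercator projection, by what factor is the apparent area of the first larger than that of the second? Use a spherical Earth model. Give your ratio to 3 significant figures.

Mercator is conformal with k = sec φ, so areal scale = k² = sec²φ.
At 48.9°: sec²(48.9°) = 1/0.6574² = 2.314.
At 11.5°: sec²(11.5°) = 1/0.9799² = 1.041.
Ratio = 2.314/1.041 = cos²(11.5°)/cos²(48.9°) ≈ 2.22.

2.22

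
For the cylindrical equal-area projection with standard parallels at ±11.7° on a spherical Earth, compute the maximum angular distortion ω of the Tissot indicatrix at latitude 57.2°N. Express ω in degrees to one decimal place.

64.2°

A cylindrical equal-area projection with standard parallel φ₀ has meridian scale h = cos φ / cos φ₀ and parallel scale k = cos φ₀ / cos φ (so areas are preserved, h·k = 1).
At 57.2°: h = 0.5532, k = 1.808; principal scales a = 1.808, b = 0.5532.
sin(ω/2) = (a − b)/(a + b) = 1.254/2.361 = 0.5314, so ω = 2 arcsin(0.5314) ≈ 64.2°.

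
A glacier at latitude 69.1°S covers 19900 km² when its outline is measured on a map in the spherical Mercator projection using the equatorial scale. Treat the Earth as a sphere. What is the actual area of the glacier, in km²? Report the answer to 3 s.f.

2530 km²

Mercator is conformal, so the point scale is isotropic: h = k = sec φ = 1/cos φ.
Areal scale = k² = sec²φ = 1/cos²(69.1°) = 1/0.3567² = 7.858.
True area = apparent / (areal scale) = 19900 / 7.858 ≈ 2530 km².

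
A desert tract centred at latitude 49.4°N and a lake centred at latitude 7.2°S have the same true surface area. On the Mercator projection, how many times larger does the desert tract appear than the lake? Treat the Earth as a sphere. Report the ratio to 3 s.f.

On Mercator, area is exaggerated by sec²φ = 1/cos²φ.
At 49.4°: sec²(49.4°) = 1/0.6508² = 2.361.
At 7.2°: sec²(7.2°) = 1/0.9921² = 1.016.
Ratio = 2.361/1.016 = cos²(7.2°)/cos²(49.4°) ≈ 2.32.

2.32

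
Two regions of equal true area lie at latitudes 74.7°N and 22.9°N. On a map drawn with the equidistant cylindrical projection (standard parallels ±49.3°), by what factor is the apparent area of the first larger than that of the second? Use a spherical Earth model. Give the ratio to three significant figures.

In the equirectangular projection with standard parallel φ₀ = 49.3° (x = Rλ cos φ₀, y = Rφ), meridians are true-scale (h = 1) and the parallel scale is k = cos φ₀ / cos φ.
Areal scale at 74.7°: h·k = 1.000 × 2.471 = 2.471.
Areal scale at 22.9°: h·k = 1.000 × 0.7079 = 0.7079.
Ratio = 2.471/0.7079 ≈ 3.49.

3.49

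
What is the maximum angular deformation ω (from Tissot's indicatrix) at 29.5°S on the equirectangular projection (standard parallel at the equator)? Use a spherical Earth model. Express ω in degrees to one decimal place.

7.9°

For the equirectangular projection with φ₀ = 0 (plate carrée), h = 1 along meridians and k = sec φ along parallels.
At 29.5°: h = 1.000, k = 1.149; principal scales a = 1.149, b = 1.000.
sin(ω/2) = (a − b)/(a + b) = 0.1490/2.149 = 0.06932, so ω = 2 arcsin(0.06932) ≈ 7.9°.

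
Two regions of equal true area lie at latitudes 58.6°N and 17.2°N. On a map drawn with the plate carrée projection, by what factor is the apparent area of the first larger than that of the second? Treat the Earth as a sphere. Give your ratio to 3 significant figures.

In the plate carrée (x = Rλ, y = Rφ), meridians are true-scale (h = 1) and parallels are stretched by k = sec φ.
Areal scale at 58.6°: h·k = 1.000 × 1.919 = 1.919.
Areal scale at 17.2°: h·k = 1.000 × 1.047 = 1.047.
Ratio = 1.919/1.047 ≈ 1.83.

1.83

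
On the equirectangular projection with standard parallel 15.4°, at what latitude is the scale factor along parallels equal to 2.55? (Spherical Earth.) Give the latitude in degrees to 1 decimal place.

67.8°

With standard parallel φ₀ = 15.4°, the equirectangular projection gives x = Rλ cos φ₀, y = Rφ, so h = 1 and k = cos 15.4° / cos φ.
k = cos φ₀ / cos φ = 2.55  ⇒  cos φ = cos 15.4° / 2.55 = 0.3781.
φ = arccos(0.3781) ≈ 67.8°.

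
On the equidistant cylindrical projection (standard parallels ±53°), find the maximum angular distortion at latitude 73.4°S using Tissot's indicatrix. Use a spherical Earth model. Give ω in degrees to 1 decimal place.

In the equirectangular projection with standard parallel φ₀ = 53° (x = Rλ cos φ₀, y = Rφ), meridians are true-scale (h = 1) and the parallel scale is k = cos φ₀ / cos φ.
At 73.4°: h = 1.000, k = 2.107; principal scales a = 2.107, b = 1.000.
sin(ω/2) = (a − b)/(a + b) = 1.107/3.107 = 0.3562, so ω = 2 arcsin(0.3562) ≈ 41.7°.

41.7°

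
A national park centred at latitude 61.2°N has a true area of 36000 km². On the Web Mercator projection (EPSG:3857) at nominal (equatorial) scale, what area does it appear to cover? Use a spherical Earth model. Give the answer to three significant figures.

155000 km²

The Mercator projection is conformal; its linear scale factor is the same in every direction and equals sec φ = 1/cos φ.
Areal scale = k² = sec²φ = 1/cos²(61.2°) = 1/0.4818² = 4.309.
Apparent area = 36000 × 4.309 ≈ 155000 km².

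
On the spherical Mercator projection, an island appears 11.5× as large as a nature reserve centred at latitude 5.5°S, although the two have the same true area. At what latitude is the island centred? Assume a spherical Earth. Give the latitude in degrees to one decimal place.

72.9°

On Mercator, (apparent₁)/(apparent₂) = sec²φ₁ / sec²φ₂ when true areas are equal.
cos²φ₂ / cos²φ₁ = 11.5  ⇒  cos φ₁ = cos 5.5° / √11.5 = 0.9954/3.391 = 0.2935.
φ₁ = arccos(0.2935) ≈ 72.9°.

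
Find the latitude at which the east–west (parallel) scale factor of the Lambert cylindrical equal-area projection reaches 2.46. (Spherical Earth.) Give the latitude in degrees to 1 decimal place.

66.0°

The Lambert cylindrical equal-area projection is the cylindrical equal-area projection with its standard parallel at the equator (φ₀ = 0). For cylindrical equal-area with standard parallel φ₀, h = cos φ / cos φ₀ and k = cos φ₀ / cos φ, so h·k = 1.
k = cos φ₀ / cos φ = 2.46  ⇒  cos φ = cos 0° / 2.46 = 0.4065.
φ = arccos(0.4065) ≈ 66.0°.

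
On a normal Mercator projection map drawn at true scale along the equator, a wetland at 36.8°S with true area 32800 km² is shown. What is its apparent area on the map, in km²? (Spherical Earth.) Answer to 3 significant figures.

For Mercator, h = k = sec φ (a conformal cylindrical projection has a single point scale, 1/cos φ).
Areal scale = k² = sec²φ = 1/cos²(36.8°) = 1/0.8007² = 1.560.
Apparent area = 32800 × 1.560 ≈ 51200 km².

51200 km²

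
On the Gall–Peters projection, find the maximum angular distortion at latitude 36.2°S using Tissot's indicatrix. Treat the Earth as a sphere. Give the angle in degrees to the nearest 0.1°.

The Gall–Peters projection is cylindrical equal-area with φ₀ = 45°. For cylindrical equal-area with standard parallel φ₀, h = cos φ / cos φ₀ and k = cos φ₀ / cos φ, so h·k = 1.
At 36.2°: h = 1.141, k = 0.8763; principal scales a = 1.141, b = 0.8763.
sin(ω/2) = (a − b)/(a + b) = 0.2650/2.017 = 0.1313, so ω = 2 arcsin(0.1313) ≈ 15.1°.

15.1°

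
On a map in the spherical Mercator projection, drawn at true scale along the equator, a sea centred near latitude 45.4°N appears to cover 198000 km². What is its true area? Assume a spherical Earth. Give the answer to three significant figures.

97600 km²

For Mercator, h = k = sec φ (a conformal cylindrical projection has a single point scale, 1/cos φ).
Areal scale = k² = sec²φ = 1/cos²(45.4°) = 1/0.7022² = 2.028.
True area = apparent / (areal scale) = 198000 / 2.028 ≈ 97600 km².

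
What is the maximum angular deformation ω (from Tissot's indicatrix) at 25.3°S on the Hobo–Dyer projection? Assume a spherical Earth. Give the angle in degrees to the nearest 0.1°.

The Hobo–Dyer projection is cylindrical equal-area with φ₀ = 37.5°. A cylindrical equal-area projection with standard parallel φ₀ has meridian scale h = cos φ / cos φ₀ and parallel scale k = cos φ₀ / cos φ (so areas are preserved, h·k = 1).
At 25.3°: h = 1.140, k = 0.8775; principal scales a = 1.140, b = 0.8775.
sin(ω/2) = (a − b)/(a + b) = 0.2620/2.017 = 0.1299, so ω = 2 arcsin(0.1299) ≈ 14.9°.

14.9°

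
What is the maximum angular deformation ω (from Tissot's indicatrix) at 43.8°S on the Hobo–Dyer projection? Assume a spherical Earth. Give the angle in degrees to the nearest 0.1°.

10.8°

The Hobo–Dyer projection is cylindrical equal-area with φ₀ = 37.5°. A cylindrical equal-area projection with standard parallel φ₀ has meridian scale h = cos φ / cos φ₀ and parallel scale k = cos φ₀ / cos φ (so areas are preserved, h·k = 1).
At 43.8°: h = 0.9098, k = 1.099; principal scales a = 1.099, b = 0.9098.
sin(ω/2) = (a − b)/(a + b) = 0.1894/2.009 = 0.09429, so ω = 2 arcsin(0.09429) ≈ 10.8°.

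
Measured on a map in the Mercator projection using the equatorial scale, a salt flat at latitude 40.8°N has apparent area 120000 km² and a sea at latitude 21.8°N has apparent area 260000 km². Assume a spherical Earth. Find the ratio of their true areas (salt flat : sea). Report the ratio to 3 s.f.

0.307

Mercator's areal exaggeration is sec²φ; hence true area = (apparent area) · cos²φ.
True area of salt flat: 120000 × cos²(40.8°) = 120000 × 0.5730 = 68760 km².
True area of sea: 260000 × cos²(21.8°) = 260000 × 0.8621 = 224100 km².
Ratio = 68760 / 224100 ≈ 0.307.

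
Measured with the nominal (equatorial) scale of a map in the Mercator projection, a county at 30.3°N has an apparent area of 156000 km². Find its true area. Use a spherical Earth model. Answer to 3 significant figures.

116000 km²

For Mercator, h = k = sec φ (a conformal cylindrical projection has a single point scale, 1/cos φ).
Areal scale = k² = sec²φ = 1/cos²(30.3°) = 1/0.8634² = 1.341.
True area = apparent / (areal scale) = 156000 / 1.341 ≈ 116000 km².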